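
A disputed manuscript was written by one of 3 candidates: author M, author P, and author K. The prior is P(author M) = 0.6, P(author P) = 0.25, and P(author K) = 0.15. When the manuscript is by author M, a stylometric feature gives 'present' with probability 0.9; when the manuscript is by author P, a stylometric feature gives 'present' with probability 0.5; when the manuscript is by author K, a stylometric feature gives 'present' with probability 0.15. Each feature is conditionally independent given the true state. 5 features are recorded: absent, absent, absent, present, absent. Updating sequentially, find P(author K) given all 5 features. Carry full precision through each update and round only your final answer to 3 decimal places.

0.599

Apply Bayes' rule sequentially, carrying P(author K) forward.
After 'absent': normaliser = 0.1·0.6000 + 0.5·0.2500 + 0.85·0.1500; P(author M) ≈ 0.1920, P(author P) ≈ 0.4000, P(author K) ≈ 0.4080
After 'absent': normaliser = 0.1·0.1920 + 0.5·0.4000 + 0.85·0.4080; P(author M) ≈ 0.0339, P(author P) ≈ 0.3534, P(author K) ≈ 0.6127
After 'absent': normaliser = 0.1·0.0339 + 0.5·0.3534 + 0.85·0.6127; P(author M) ≈ 0.0048, P(author P) ≈ 0.2521, P(author K) ≈ 0.7431
After 'present': normaliser = 0.9·0.0048 + 0.5·0.2521 + 0.15·0.7431; P(author M) ≈ 0.0180, P(author P) ≈ 0.5211, P(author K) ≈ 0.4609
After 'absent': normaliser = 0.1·0.0180 + 0.5·0.5211 + 0.85·0.4609; P(author M) ≈ 0.0028, P(author P) ≈ 0.3984, P(author K) ≈ 0.5989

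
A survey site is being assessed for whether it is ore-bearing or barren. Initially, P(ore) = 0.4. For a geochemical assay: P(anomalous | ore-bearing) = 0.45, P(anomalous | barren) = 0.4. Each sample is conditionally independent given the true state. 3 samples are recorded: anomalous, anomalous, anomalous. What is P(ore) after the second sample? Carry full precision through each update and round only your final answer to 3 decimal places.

Each posterior becomes the prior for the next update.
After 'anomalous': P(ore) = 0.45·0.4000 / (0.45·0.4000 + 0.4·0.6000) ≈ 0.4286
After 'anomalous': P(ore) = 0.45·0.4286 / (0.45·0.4286 + 0.4·0.5714) ≈ 0.4576

0.458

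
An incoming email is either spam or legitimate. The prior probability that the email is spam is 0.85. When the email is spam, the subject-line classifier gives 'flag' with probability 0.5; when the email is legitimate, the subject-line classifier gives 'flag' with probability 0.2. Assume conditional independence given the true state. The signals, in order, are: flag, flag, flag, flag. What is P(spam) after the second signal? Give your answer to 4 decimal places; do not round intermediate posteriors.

After 'flag': P(spam) = 0.5·0.8500 / (0.5·0.8500 + 0.2·0.1500) ≈ 0.9341
After 'flag': P(spam) = 0.5·0.9341 / (0.5·0.9341 + 0.2·0.0659) ≈ 0.9725

0.9725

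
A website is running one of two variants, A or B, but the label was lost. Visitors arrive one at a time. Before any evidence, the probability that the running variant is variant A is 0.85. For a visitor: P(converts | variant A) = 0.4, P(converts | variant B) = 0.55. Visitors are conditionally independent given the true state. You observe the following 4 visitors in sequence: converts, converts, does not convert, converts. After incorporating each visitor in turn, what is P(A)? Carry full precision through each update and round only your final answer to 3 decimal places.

0.744

Each posterior becomes the prior for the next update.
After 'converts': P(A) = 0.4·0.8500 / (0.4·0.8500 + 0.55·0.1500) ≈ 0.8047
After 'converts': P(A) = 0.4·0.8047 / (0.4·0.8047 + 0.55·0.1953) ≈ 0.7498
After 'does not convert': P(A) = 0.6·0.7498 / (0.6·0.7498 + 0.45·0.2502) ≈ 0.7999
After 'converts': P(A) = 0.4·0.7999 / (0.4·0.7999 + 0.55·0.2001) ≈ 0.7440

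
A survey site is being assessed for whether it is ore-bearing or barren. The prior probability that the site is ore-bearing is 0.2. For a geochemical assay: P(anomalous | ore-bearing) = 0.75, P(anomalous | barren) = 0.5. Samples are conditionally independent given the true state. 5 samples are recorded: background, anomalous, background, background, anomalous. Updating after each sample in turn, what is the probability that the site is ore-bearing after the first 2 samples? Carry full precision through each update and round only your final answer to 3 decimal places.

0.158

Each posterior becomes the prior for the next update.
After 'background': P(ore) = 0.25·0.2000 / (0.25·0.2000 + 0.5·0.8000) ≈ 0.1111
After 'anomalous': P(ore) = 0.75·0.1111 / (0.75·0.1111 + 0.5·0.8889) ≈ 0.1579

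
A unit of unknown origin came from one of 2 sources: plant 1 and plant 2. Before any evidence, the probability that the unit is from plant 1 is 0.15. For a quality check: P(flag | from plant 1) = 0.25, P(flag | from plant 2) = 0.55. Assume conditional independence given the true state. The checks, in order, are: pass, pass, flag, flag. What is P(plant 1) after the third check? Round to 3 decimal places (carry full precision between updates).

0.182

After 'pass': P(plant 1) = 0.75·0.1500 / (0.75·0.1500 + 0.45·0.8500) ≈ 0.2273
After 'pass': P(plant 1) = 0.75·0.2273 / (0.75·0.2273 + 0.45·0.7727) ≈ 0.3289
After 'flag': P(plant 1) = 0.25·0.3289 / (0.25·0.3289 + 0.55·0.6711) ≈ 0.1822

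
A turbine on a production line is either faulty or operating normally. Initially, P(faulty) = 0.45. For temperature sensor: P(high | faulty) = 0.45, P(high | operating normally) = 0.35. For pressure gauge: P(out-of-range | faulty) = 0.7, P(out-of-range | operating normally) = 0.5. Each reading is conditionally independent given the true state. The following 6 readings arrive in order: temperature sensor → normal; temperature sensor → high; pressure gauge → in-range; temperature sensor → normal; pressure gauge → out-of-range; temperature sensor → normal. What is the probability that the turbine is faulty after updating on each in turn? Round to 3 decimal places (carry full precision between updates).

0.349

After temperature sensor='normal': P(faulty) = 0.55·0.4500 / (0.55·0.4500 + 0.65·0.5500) ≈ 0.4091
After temperature sensor='high': P(faulty) = 0.45·0.4091 / (0.45·0.4091 + 0.35·0.5909) ≈ 0.4709
After pressure gauge='in-range': P(faulty) = 0.3·0.4709 / (0.3·0.4709 + 0.5·0.5291) ≈ 0.3481
After temperature sensor='normal': P(faulty) = 0.55·0.3481 / (0.55·0.3481 + 0.65·0.6519) ≈ 0.3112
After pressure gauge='out-of-range': P(faulty) = 0.7·0.3112 / (0.7·0.3112 + 0.5·0.6888) ≈ 0.3875
After temperature sensor='normal': P(faulty) = 0.55·0.3875 / (0.55·0.3875 + 0.65·0.6125) ≈ 0.3487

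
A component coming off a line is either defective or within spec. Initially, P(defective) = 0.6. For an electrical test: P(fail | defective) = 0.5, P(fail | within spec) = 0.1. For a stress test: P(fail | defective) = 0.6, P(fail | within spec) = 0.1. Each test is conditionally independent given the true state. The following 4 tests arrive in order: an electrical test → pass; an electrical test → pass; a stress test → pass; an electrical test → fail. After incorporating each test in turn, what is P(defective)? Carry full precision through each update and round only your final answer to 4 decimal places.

After an electrical test='pass': P(defective) = 0.5·0.6000 / (0.5·0.6000 + 0.9·0.4000) ≈ 0.4545
After an electrical test='pass': P(defective) = 0.5·0.4545 / (0.5·0.4545 + 0.9·0.5455) ≈ 0.3165
After a stress test='pass': P(defective) = 0.4·0.3165 / (0.4·0.3165 + 0.9·0.6835) ≈ 0.1706
After an electrical test='fail': P(defective) = 0.5·0.1706 / (0.5·0.1706 + 0.1·0.8294) ≈ 0.5071

0.5071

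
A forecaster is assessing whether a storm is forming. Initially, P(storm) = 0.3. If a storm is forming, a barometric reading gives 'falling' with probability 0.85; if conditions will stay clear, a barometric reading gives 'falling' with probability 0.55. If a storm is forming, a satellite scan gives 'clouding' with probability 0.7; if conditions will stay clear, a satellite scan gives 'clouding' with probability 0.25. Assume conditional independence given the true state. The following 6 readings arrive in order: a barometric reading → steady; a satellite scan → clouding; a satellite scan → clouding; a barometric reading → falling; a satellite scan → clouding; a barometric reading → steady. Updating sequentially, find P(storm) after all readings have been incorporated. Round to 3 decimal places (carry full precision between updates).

Each posterior becomes the prior for the next update.
After a barometric reading='steady': P(storm) = 0.15·0.3000 / (0.15·0.3000 + 0.45·0.7000) ≈ 0.1250
After a satellite scan='clouding': P(storm) = 0.7·0.1250 / (0.7·0.1250 + 0.25·0.8750) ≈ 0.2857
After a satellite scan='clouding': P(storm) = 0.7·0.2857 / (0.7·0.2857 + 0.25·0.7143) ≈ 0.5283
After a barometric reading='falling': P(storm) = 0.85·0.5283 / (0.85·0.5283 + 0.55·0.4717) ≈ 0.6338
After a satellite scan='clouding': P(storm) = 0.7·0.6338 / (0.7·0.6338 + 0.25·0.3662) ≈ 0.8290
After a barometric reading='steady': P(storm) = 0.15·0.8290 / (0.15·0.8290 + 0.45·0.1710) ≈ 0.6177

0.618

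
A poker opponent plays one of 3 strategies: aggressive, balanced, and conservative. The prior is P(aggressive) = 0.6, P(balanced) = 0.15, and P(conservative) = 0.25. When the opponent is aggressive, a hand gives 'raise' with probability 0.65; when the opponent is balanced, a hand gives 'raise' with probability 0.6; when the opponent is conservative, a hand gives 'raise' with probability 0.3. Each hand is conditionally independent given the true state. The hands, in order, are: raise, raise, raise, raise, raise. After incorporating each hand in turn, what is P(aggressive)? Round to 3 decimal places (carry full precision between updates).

Each posterior becomes the prior for the next update.
After 'raise': normaliser = 0.65·0.6000 + 0.6·0.1500 + 0.3·0.2500; P(aggressive) ≈ 0.7027, P(balanced) ≈ 0.1622, P(conservative) ≈ 0.1351
After 'raise': normaliser = 0.65·0.7027 + 0.6·0.1622 + 0.3·0.1351; P(aggressive) ≈ 0.7682, P(balanced) ≈ 0.1636, P(conservative) ≈ 0.0682
After 'raise': normaliser = 0.65·0.7682 + 0.6·0.1636 + 0.3·0.0682; P(aggressive) ≈ 0.8080, P(balanced) ≈ 0.1589, P(conservative) ≈ 0.0331
After 'raise': normaliser = 0.65·0.8080 + 0.6·0.1589 + 0.3·0.0331; P(aggressive) ≈ 0.8330, P(balanced) ≈ 0.1512, P(conservative) ≈ 0.0158
After 'raise': normaliser = 0.65·0.8330 + 0.6·0.1512 + 0.3·0.0158; P(aggressive) ≈ 0.8501, P(balanced) ≈ 0.1424, P(conservative) ≈ 0.0074

0.850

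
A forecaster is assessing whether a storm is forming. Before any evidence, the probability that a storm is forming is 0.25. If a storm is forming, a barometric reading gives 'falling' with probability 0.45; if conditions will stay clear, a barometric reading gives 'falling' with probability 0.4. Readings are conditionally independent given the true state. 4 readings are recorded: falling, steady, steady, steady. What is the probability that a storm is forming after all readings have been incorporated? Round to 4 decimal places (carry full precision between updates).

0.2241

After 'falling': P(storm) = 0.45·0.2500 / (0.45·0.2500 + 0.4·0.7500) ≈ 0.2727
After 'steady': P(storm) = 0.55·0.2727 / (0.55·0.2727 + 0.6·0.7273) ≈ 0.2558
After 'steady': P(storm) = 0.55·0.2558 / (0.55·0.2558 + 0.6·0.7442) ≈ 0.2396
After 'steady': P(storm) = 0.55·0.2396 / (0.55·0.2396 + 0.6·0.7604) ≈ 0.2241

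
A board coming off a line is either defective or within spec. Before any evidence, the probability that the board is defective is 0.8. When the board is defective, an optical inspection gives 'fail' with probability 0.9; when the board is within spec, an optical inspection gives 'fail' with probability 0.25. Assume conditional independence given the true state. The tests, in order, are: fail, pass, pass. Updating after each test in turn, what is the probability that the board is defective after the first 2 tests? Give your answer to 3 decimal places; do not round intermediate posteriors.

0.658

Apply Bayes' rule sequentially, carrying P(defective) forward.
After 'fail': P(defective) = 0.9·0.8000 / (0.9·0.8000 + 0.25·0.2000) ≈ 0.9351
After 'pass': P(defective) = 0.1·0.9351 / (0.1·0.9351 + 0.75·0.0649) ≈ 0.6575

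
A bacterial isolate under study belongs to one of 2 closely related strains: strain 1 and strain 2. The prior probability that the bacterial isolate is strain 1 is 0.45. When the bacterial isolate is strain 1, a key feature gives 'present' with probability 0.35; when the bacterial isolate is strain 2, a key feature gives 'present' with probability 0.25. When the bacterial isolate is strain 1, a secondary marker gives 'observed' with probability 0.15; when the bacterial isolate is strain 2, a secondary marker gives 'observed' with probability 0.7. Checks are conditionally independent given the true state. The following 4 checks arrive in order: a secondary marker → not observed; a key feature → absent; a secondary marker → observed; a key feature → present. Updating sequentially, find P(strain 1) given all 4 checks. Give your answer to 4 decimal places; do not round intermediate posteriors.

After a secondary marker='not observed': P(strain 1) = 0.85·0.4500 / (0.85·0.4500 + 0.3·0.5500) ≈ 0.6986
After a key feature='absent': P(strain 1) = 0.65·0.6986 / (0.65·0.6986 + 0.75·0.3014) ≈ 0.6677
After a secondary marker='observed': P(strain 1) = 0.15·0.6677 / (0.15·0.6677 + 0.7·0.3323) ≈ 0.3010
After a key feature='present': P(strain 1) = 0.35·0.3010 / (0.35·0.3010 + 0.25·0.6990) ≈ 0.3761

0.3761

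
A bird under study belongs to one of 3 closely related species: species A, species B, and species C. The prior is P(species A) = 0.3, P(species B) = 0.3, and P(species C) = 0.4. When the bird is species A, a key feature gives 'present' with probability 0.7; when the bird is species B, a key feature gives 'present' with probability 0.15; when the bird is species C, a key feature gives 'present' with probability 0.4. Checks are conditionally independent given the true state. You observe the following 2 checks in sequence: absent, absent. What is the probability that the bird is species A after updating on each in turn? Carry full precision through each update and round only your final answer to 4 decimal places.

After 'absent': normaliser = 0.3·0.3000 + 0.85·0.3000 + 0.6·0.4000; P(species A) ≈ 0.1538, P(species B) ≈ 0.4359, P(species C) ≈ 0.4103
After 'absent': normaliser = 0.3·0.1538 + 0.85·0.4359 + 0.6·0.4103; P(species A) ≈ 0.0696, P(species B) ≈ 0.5590, P(species C) ≈ 0.3714

0.0696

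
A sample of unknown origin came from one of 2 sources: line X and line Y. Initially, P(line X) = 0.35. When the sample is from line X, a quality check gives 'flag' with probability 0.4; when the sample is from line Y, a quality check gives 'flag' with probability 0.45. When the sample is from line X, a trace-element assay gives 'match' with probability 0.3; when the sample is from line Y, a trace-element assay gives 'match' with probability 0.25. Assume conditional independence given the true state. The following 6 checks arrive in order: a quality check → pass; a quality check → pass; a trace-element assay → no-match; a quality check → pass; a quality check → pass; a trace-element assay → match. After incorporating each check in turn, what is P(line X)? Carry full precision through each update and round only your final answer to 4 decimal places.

0.4607

Apply Bayes' rule sequentially, carrying P(line X) forward.
After a quality check='pass': P(line X) = 0.6·0.3500 / (0.6·0.3500 + 0.55·0.6500) ≈ 0.3700
After a quality check='pass': P(line X) = 0.6·0.3700 / (0.6·0.3700 + 0.55·0.6300) ≈ 0.3905
After a trace-element assay='no-match': P(line X) = 0.7·0.3905 / (0.7·0.3905 + 0.75·0.6095) ≈ 0.3743
After a quality check='pass': P(line X) = 0.6·0.3743 / (0.6·0.3743 + 0.55·0.6257) ≈ 0.3948
After a quality check='pass': P(line X) = 0.6·0.3948 / (0.6·0.3948 + 0.55·0.6052) ≈ 0.4158
After a trace-element assay='match': P(line X) = 0.3·0.4158 / (0.3·0.4158 + 0.25·0.5842) ≈ 0.4607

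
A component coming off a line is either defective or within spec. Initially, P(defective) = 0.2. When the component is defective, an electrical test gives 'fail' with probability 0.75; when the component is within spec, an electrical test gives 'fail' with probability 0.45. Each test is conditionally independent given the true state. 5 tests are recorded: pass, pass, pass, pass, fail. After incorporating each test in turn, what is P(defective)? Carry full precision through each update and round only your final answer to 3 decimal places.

After 'pass': P(defective) = 0.25·0.2000 / (0.25·0.2000 + 0.55·0.8000) ≈ 0.1020
After 'pass': P(defective) = 0.25·0.1020 / (0.25·0.1020 + 0.55·0.8980) ≈ 0.0491
After 'pass': P(defective) = 0.25·0.0491 / (0.25·0.0491 + 0.55·0.9509) ≈ 0.0229
After 'pass': P(defective) = 0.25·0.0229 / (0.25·0.0229 + 0.55·0.9771) ≈ 0.0106
After 'fail': P(defective) = 0.75·0.0106 / (0.75·0.0106 + 0.45·0.9894) ≈ 0.0175

0.017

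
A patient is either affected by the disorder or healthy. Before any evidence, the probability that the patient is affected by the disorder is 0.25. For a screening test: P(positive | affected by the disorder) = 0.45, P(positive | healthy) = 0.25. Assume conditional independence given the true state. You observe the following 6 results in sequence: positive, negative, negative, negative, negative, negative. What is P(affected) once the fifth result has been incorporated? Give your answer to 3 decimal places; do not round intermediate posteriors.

After 'positive': P(affected) = 0.45·0.2500 / (0.45·0.2500 + 0.25·0.7500) ≈ 0.3750
After 'negative': P(affected) = 0.55·0.3750 / (0.55·0.3750 + 0.75·0.6250) ≈ 0.3056
After 'negative': P(affected) = 0.55·0.3056 / (0.55·0.3056 + 0.75·0.6944) ≈ 0.2440
After 'negative': P(affected) = 0.55·0.2440 / (0.55·0.2440 + 0.75·0.7560) ≈ 0.1913
After 'negative': P(affected) = 0.55·0.1913 / (0.55·0.1913 + 0.75·0.8087) ≈ 0.1479

0.148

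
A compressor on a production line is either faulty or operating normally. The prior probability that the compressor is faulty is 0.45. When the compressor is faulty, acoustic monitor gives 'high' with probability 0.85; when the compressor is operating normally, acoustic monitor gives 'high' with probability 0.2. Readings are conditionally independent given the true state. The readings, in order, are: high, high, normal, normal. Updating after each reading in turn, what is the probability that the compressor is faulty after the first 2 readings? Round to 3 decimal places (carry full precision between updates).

After 'high': P(faulty) = 0.85·0.4500 / (0.85·0.4500 + 0.2·0.5500) ≈ 0.7766
After 'high': P(faulty) = 0.85·0.7766 / (0.85·0.7766 + 0.2·0.2234) ≈ 0.9366

0.937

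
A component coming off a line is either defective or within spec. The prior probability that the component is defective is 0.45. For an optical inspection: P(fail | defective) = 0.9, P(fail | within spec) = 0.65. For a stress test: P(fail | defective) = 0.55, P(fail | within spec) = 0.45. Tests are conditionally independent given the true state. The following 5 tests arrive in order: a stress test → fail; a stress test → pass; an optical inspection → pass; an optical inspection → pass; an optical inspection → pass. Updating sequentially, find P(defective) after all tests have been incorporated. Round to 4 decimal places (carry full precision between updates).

0.0187

After a stress test='fail': P(defective) = 0.55·0.4500 / (0.55·0.4500 + 0.45·0.5500) ≈ 0.5000
After a stress test='pass': P(defective) = 0.45·0.5000 / (0.45·0.5000 + 0.55·0.5000) ≈ 0.4500
After an optical inspection='pass': P(defective) = 0.1·0.4500 / (0.1·0.4500 + 0.35·0.5500) ≈ 0.1895
After an optical inspection='pass': P(defective) = 0.1·0.1895 / (0.1·0.1895 + 0.35·0.8105) ≈ 0.0626
After an optical inspection='pass': P(defective) = 0.1·0.0626 / (0.1·0.0626 + 0.35·0.9374) ≈ 0.0187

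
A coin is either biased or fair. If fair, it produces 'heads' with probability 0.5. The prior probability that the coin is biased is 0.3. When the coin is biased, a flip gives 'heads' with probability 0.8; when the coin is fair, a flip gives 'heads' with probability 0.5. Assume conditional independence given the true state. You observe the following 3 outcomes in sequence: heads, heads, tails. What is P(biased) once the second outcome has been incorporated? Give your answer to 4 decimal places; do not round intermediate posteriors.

After 'heads': P(biased) = 0.8·0.3000 / (0.8·0.3000 + 0.5·0.7000) ≈ 0.4068
After 'heads': P(biased) = 0.8·0.4068 / (0.8·0.4068 + 0.5·0.5932) ≈ 0.5232

0.5232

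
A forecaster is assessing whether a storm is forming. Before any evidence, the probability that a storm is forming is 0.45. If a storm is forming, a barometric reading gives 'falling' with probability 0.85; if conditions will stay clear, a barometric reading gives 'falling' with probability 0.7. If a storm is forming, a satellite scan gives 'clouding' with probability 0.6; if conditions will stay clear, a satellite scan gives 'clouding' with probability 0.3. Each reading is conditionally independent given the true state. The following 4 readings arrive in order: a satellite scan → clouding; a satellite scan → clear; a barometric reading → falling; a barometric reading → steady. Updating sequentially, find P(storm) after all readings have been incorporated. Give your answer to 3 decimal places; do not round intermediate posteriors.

After a satellite scan='clouding': P(storm) = 0.6·0.4500 / (0.6·0.4500 + 0.3·0.5500) ≈ 0.6207
After a satellite scan='clear': P(storm) = 0.4·0.6207 / (0.4·0.6207 + 0.7·0.3793) ≈ 0.4832
After a barometric reading='falling': P(storm) = 0.85·0.4832 / (0.85·0.4832 + 0.7·0.5168) ≈ 0.5317
After a barometric reading='steady': P(storm) = 0.15·0.5317 / (0.15·0.5317 + 0.3·0.4683) ≈ 0.3621

0.362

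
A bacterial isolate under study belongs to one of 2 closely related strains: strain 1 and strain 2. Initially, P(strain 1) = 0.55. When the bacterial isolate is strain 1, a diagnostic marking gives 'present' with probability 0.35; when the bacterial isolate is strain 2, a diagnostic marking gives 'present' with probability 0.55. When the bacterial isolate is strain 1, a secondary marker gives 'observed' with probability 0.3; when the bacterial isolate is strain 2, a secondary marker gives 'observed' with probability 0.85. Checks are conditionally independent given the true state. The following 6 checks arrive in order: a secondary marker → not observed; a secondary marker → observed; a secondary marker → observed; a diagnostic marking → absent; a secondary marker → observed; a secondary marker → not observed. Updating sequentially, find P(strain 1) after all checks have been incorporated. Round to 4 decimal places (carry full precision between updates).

After a secondary marker='not observed': P(strain 1) = 0.7·0.5500 / (0.7·0.5500 + 0.15·0.4500) ≈ 0.8508
After a secondary marker='observed': P(strain 1) = 0.3·0.8508 / (0.3·0.8508 + 0.85·0.1492) ≈ 0.6681
After a secondary marker='observed': P(strain 1) = 0.3·0.6681 / (0.3·0.6681 + 0.85·0.3319) ≈ 0.4154
After a diagnostic marking='absent': P(strain 1) = 0.65·0.4154 / (0.65·0.4154 + 0.45·0.5846) ≈ 0.5065
After a secondary marker='observed': P(strain 1) = 0.3·0.5065 / (0.3·0.5065 + 0.85·0.4935) ≈ 0.2659
After a secondary marker='not observed': P(strain 1) = 0.7·0.2659 / (0.7·0.2659 + 0.15·0.7341) ≈ 0.6283

0.6283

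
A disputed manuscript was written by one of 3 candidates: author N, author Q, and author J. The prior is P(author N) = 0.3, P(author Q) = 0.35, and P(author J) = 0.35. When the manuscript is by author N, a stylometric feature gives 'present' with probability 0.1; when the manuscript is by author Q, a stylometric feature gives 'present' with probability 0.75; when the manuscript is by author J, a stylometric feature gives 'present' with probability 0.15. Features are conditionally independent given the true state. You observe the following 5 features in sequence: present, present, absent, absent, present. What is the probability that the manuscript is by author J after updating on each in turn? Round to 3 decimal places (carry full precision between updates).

0.083

After 'present': normaliser = 0.1·0.3000 + 0.75·0.3500 + 0.15·0.3500; P(author N) ≈ 0.0870, P(author Q) ≈ 0.7609, P(author J) ≈ 0.1522
After 'present': normaliser = 0.1·0.0870 + 0.75·0.7609 + 0.15·0.1522; P(author N) ≈ 0.0144, P(author Q) ≈ 0.9477, P(author J) ≈ 0.0379
After 'absent': normaliser = 0.9·0.0144 + 0.25·0.9477 + 0.85·0.0379; P(author N) ≈ 0.0461, P(author Q) ≈ 0.8397, P(author J) ≈ 0.1142
After 'absent': normaliser = 0.9·0.0461 + 0.25·0.8397 + 0.85·0.1142; P(author N) ≈ 0.1190, P(author Q) ≈ 0.6025, P(author J) ≈ 0.2786
After 'present': normaliser = 0.1·0.1190 + 0.75·0.6025 + 0.15·0.2786; P(author N) ≈ 0.0235, P(author Q) ≈ 0.8938, P(author J) ≈ 0.0827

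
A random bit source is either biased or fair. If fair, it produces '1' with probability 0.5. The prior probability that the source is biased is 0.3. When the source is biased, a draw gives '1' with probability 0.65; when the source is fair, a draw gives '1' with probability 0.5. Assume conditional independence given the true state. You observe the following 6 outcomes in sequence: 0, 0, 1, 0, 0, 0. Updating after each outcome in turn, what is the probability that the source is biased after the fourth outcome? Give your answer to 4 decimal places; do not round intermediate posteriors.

After '0': P(biased) = 0.35·0.3000 / (0.35·0.3000 + 0.5·0.7000) ≈ 0.2308
After '0': P(biased) = 0.35·0.2308 / (0.35·0.2308 + 0.5·0.7692) ≈ 0.1736
After '1': P(biased) = 0.65·0.1736 / (0.65·0.1736 + 0.5·0.8264) ≈ 0.2145
After '0': P(biased) = 0.35·0.2145 / (0.35·0.2145 + 0.5·0.7855) ≈ 0.1604

0.1604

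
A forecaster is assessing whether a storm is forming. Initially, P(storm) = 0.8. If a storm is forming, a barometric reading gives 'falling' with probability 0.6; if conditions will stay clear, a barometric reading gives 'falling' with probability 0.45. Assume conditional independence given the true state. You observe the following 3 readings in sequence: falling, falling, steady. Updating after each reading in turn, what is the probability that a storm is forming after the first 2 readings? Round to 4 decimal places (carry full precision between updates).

0.8767

After 'falling': P(storm) = 0.6·0.8000 / (0.6·0.8000 + 0.45·0.2000) ≈ 0.8421
After 'falling': P(storm) = 0.6·0.8421 / (0.6·0.8421 + 0.45·0.1579) ≈ 0.8767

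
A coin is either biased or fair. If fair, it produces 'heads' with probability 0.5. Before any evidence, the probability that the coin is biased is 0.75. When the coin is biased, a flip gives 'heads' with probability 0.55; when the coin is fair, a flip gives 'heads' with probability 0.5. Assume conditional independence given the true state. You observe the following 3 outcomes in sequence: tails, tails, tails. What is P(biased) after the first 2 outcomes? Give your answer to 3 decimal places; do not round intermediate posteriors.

After 'tails': P(biased) = 0.45·0.7500 / (0.45·0.7500 + 0.5·0.2500) ≈ 0.7297
After 'tails': P(biased) = 0.45·0.7297 / (0.45·0.7297 + 0.5·0.2703) ≈ 0.7085

0.708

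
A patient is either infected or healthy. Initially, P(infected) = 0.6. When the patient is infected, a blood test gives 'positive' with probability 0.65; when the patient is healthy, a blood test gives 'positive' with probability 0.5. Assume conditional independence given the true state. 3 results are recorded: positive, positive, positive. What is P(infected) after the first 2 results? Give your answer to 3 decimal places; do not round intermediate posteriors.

Apply Bayes' rule sequentially, carrying P(infected) forward.
After 'positive': P(infected) = 0.65·0.6000 / (0.65·0.6000 + 0.5·0.4000) ≈ 0.6610
After 'positive': P(infected) = 0.65·0.6610 / (0.65·0.6610 + 0.5·0.3390) ≈ 0.7171

0.717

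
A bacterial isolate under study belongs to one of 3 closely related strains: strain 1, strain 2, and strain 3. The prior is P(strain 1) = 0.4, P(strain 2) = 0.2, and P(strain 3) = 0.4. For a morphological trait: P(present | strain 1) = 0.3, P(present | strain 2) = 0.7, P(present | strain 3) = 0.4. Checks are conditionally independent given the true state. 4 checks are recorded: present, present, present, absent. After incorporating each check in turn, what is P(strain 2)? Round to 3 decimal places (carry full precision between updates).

0.473

After 'present': normaliser = 0.3·0.4000 + 0.7·0.2000 + 0.4·0.4000; P(strain 1) ≈ 0.2857, P(strain 2) ≈ 0.3333, P(strain 3) ≈ 0.3810
After 'present': normaliser = 0.3·0.2857 + 0.7·0.3333 + 0.4·0.3810; P(strain 1) ≈ 0.1818, P(strain 2) ≈ 0.4949, P(strain 3) ≈ 0.3232
After 'present': normaliser = 0.3·0.1818 + 0.7·0.4949 + 0.4·0.3232; P(strain 1) ≈ 0.1029, P(strain 2) ≈ 0.6533, P(strain 3) ≈ 0.2438
After 'absent': normaliser = 0.7·0.1029 + 0.3·0.6533 + 0.6·0.2438; P(strain 1) ≈ 0.1738, P(strain 2) ≈ 0.4731, P(strain 3) ≈ 0.3531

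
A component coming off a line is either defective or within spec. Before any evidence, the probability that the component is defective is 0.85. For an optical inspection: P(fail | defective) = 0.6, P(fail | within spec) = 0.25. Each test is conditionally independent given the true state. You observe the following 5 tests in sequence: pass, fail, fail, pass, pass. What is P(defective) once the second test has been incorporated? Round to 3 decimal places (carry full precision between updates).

After 'pass': P(defective) = 0.4·0.8500 / (0.4·0.8500 + 0.75·0.1500) ≈ 0.7514
After 'fail': P(defective) = 0.6·0.7514 / (0.6·0.7514 + 0.25·0.2486) ≈ 0.8788

0.879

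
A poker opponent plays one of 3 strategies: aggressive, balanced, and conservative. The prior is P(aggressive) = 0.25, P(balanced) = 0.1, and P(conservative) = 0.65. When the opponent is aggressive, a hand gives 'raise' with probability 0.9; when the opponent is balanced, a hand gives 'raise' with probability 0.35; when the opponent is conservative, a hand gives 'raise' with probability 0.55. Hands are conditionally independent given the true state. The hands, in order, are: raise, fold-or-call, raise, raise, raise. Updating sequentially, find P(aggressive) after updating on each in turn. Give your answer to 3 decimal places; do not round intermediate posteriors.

0.372

Each posterior becomes the prior for the next update.
After 'raise': normaliser = 0.9·0.2500 + 0.35·0.1000 + 0.55·0.6500; P(aggressive) ≈ 0.3644, P(balanced) ≈ 0.0567, P(conservative) ≈ 0.5789
After 'fold-or-call': normaliser = 0.1·0.3644 + 0.65·0.0567 + 0.45·0.5789; P(aggressive) ≈ 0.1092, P(balanced) ≈ 0.1104, P(conservative) ≈ 0.7805
After 'raise': normaliser = 0.9·0.1092 + 0.35·0.1104 + 0.55·0.7805; P(aggressive) ≈ 0.1735, P(balanced) ≈ 0.0682, P(conservative) ≈ 0.7582
After 'raise': normaliser = 0.9·0.1735 + 0.35·0.0682 + 0.55·0.7582; P(aggressive) ≈ 0.2616, P(balanced) ≈ 0.0400, P(conservative) ≈ 0.6984
After 'raise': normaliser = 0.9·0.2616 + 0.35·0.0400 + 0.55·0.6984; P(aggressive) ≈ 0.3716, P(balanced) ≈ 0.0221, P(conservative) ≈ 0.6063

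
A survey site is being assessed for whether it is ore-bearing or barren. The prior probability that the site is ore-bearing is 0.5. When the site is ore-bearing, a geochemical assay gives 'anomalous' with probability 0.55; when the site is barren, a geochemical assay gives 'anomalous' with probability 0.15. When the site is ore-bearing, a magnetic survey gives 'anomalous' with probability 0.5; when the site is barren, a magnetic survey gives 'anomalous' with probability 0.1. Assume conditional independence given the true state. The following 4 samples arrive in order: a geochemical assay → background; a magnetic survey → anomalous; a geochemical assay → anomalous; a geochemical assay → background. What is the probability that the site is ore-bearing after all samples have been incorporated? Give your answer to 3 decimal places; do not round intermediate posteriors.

0.837

Each posterior becomes the prior for the next update.
After a geochemical assay='background': P(ore) = 0.45·0.5000 / (0.45·0.5000 + 0.85·0.5000) ≈ 0.3462
After a magnetic survey='anomalous': P(ore) = 0.5·0.3462 / (0.5·0.3462 + 0.1·0.6538) ≈ 0.7258
After a geochemical assay='anomalous': P(ore) = 0.55·0.7258 / (0.55·0.7258 + 0.15·0.2742) ≈ 0.9066
After a geochemical assay='background': P(ore) = 0.45·0.9066 / (0.45·0.9066 + 0.85·0.0934) ≈ 0.8371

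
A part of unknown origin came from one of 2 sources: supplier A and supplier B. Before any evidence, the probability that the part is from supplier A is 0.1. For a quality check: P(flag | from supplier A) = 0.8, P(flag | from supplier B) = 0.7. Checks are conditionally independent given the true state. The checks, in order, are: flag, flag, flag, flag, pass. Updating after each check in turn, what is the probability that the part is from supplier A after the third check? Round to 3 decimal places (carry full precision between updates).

0.142

After 'flag': P(supplier A) = 0.8·0.1000 / (0.8·0.1000 + 0.7·0.9000) ≈ 0.1127
After 'flag': P(supplier A) = 0.8·0.1127 / (0.8·0.1127 + 0.7·0.8873) ≈ 0.1267
After 'flag': P(supplier A) = 0.8·0.1267 / (0.8·0.1267 + 0.7·0.8733) ≈ 0.1423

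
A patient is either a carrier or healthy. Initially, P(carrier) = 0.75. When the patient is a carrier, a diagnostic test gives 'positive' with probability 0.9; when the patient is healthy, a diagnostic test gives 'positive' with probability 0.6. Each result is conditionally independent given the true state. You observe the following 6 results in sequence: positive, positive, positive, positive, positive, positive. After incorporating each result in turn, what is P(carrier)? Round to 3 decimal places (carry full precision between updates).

0.972

After 'positive': P(carrier) = 0.9·0.7500 / (0.9·0.7500 + 0.6·0.2500) ≈ 0.8182
After 'positive': P(carrier) = 0.9·0.8182 / (0.9·0.8182 + 0.6·0.1818) ≈ 0.8710
After 'positive': P(carrier) = 0.9·0.8710 / (0.9·0.8710 + 0.6·0.1290) ≈ 0.9101
After 'positive': P(carrier) = 0.9·0.9101 / (0.9·0.9101 + 0.6·0.0899) ≈ 0.9382
After 'positive': P(carrier) = 0.9·0.9382 / (0.9·0.9382 + 0.6·0.0618) ≈ 0.9580
After 'positive': P(carrier) = 0.9·0.9580 / (0.9·0.9580 + 0.6·0.0420) ≈ 0.9716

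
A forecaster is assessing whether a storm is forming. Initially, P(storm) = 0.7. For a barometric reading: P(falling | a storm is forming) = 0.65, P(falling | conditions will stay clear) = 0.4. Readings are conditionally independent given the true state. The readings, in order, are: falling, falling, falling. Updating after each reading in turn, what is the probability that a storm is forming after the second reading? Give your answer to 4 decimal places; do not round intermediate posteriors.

After 'falling': P(storm) = 0.65·0.7000 / (0.65·0.7000 + 0.4·0.3000) ≈ 0.7913
After 'falling': P(storm) = 0.65·0.7913 / (0.65·0.7913 + 0.4·0.2087) ≈ 0.8604

0.8604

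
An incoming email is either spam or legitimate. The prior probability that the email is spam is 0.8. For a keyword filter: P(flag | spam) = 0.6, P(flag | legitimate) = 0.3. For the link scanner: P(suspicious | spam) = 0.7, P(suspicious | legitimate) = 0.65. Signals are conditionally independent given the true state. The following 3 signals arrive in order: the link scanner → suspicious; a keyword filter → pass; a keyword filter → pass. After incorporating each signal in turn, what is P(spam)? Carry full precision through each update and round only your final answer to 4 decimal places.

0.5845

After the link scanner='suspicious': P(spam) = 0.7·0.8000 / (0.7·0.8000 + 0.65·0.2000) ≈ 0.8116
After a keyword filter='pass': P(spam) = 0.4·0.8116 / (0.4·0.8116 + 0.7·0.1884) ≈ 0.7111
After a keyword filter='pass': P(spam) = 0.4·0.7111 / (0.4·0.7111 + 0.7·0.2889) ≈ 0.5845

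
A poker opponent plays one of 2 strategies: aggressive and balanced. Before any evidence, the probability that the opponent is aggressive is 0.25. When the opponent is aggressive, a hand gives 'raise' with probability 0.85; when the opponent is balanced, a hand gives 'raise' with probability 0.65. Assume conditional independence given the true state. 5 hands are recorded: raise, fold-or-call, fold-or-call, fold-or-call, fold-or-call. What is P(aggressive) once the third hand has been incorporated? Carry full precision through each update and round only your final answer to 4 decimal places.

After 'raise': P(aggressive) = 0.85·0.2500 / (0.85·0.2500 + 0.65·0.7500) ≈ 0.3036
After 'fold-or-call': P(aggressive) = 0.15·0.3036 / (0.15·0.3036 + 0.35·0.6964) ≈ 0.1574
After 'fold-or-call': P(aggressive) = 0.15·0.1574 / (0.15·0.1574 + 0.35·0.8426) ≈ 0.0741

0.0741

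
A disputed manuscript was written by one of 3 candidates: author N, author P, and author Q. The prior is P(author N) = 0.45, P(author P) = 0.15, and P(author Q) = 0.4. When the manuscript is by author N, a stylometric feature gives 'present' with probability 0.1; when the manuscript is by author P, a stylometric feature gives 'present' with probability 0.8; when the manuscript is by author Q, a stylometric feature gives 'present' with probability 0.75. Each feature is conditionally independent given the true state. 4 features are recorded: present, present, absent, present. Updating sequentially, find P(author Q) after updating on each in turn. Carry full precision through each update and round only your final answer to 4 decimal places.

0.7280

Each posterior becomes the prior for the next update.
After 'present': normaliser = 0.1·0.4500 + 0.8·0.1500 + 0.75·0.4000; P(author N) ≈ 0.0968, P(author P) ≈ 0.2581, P(author Q) ≈ 0.6452
After 'present': normaliser = 0.1·0.0968 + 0.8·0.2581 + 0.75·0.6452; P(author N) ≈ 0.0138, P(author P) ≈ 0.2949, P(author Q) ≈ 0.6912
After 'absent': normaliser = 0.9·0.0138 + 0.2·0.2949 + 0.25·0.6912; P(author N) ≈ 0.0509, P(author P) ≈ 0.2415, P(author Q) ≈ 0.7075
After 'present': normaliser = 0.1·0.0509 + 0.8·0.2415 + 0.75·0.7075; P(author N) ≈ 0.0070, P(author P) ≈ 0.2650, P(author Q) ≈ 0.7280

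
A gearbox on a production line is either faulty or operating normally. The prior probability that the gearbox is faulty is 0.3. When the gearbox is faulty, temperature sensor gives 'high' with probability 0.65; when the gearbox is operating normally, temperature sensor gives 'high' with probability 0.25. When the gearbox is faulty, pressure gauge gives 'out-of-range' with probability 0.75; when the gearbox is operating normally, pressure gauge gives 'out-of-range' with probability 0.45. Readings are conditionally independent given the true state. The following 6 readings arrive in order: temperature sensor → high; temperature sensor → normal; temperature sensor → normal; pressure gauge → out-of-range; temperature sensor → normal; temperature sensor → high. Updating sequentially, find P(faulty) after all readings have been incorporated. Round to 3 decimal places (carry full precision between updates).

After temperature sensor='high': P(faulty) = 0.65·0.3000 / (0.65·0.3000 + 0.25·0.7000) ≈ 0.5270
After temperature sensor='normal': P(faulty) = 0.35·0.5270 / (0.35·0.5270 + 0.75·0.4730) ≈ 0.3421
After temperature sensor='normal': P(faulty) = 0.35·0.3421 / (0.35·0.3421 + 0.75·0.6579) ≈ 0.1953
After pressure gauge='out-of-range': P(faulty) = 0.75·0.1953 / (0.75·0.1953 + 0.45·0.8047) ≈ 0.2880
After temperature sensor='normal': P(faulty) = 0.35·0.2880 / (0.35·0.2880 + 0.75·0.7120) ≈ 0.1588
After temperature sensor='high': P(faulty) = 0.65·0.1588 / (0.65·0.1588 + 0.25·0.8412) ≈ 0.3292

0.329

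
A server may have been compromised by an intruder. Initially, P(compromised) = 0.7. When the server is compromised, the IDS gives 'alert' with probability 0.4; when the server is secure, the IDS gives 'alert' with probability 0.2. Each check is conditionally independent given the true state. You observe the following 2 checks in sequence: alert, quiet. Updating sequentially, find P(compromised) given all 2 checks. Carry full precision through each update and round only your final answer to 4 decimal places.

0.7778

After 'alert': P(compromised) = 0.4·0.7000 / (0.4·0.7000 + 0.2·0.3000) ≈ 0.8235
After 'quiet': P(compromised) = 0.6·0.8235 / (0.6·0.8235 + 0.8·0.1765) ≈ 0.7778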